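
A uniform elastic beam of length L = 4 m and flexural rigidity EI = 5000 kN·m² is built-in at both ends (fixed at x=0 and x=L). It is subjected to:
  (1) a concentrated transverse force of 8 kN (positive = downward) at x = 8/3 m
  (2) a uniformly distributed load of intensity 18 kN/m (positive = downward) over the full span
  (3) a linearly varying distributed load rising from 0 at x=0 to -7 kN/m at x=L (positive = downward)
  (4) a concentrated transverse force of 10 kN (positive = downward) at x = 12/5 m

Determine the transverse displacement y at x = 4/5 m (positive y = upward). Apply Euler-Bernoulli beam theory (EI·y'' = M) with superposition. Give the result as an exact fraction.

y(4/5) = -883424/791015625 m

Load 1 — point force P=8 kN at a=8/3 m (b=L-a=4/3):
  y_1 = -Pb²x²(3aL-(3a+b)x)/(6L³EI)  [x≤a] = -8·(4/3)²·(4/5)²·(3·(8/3)·4-(3·(8/3)+(4/3))·(4/5))/(6·4³·5000) = -736/6328125 m
Load 2 — uniform load w=18 kN/m over full span:
  y_2 = -wx²(L-x)²/(24EI) = -18·(4/5)²·(4-(4/5))²/(24·5000) = -384/390625 m
Load 3 — triangular load w₀=-7 kN/m (0→w₀ over full span):
  y_3 = -w₀x²(L-x)²(x+2L)/(120LEI) = -(-7)·(4/5)²·(4-(4/5))²·((4/5)+2·4)/(120·4·5000) = 4928/29296875 m
Load 4 — point force P=10 kN at a=12/5 m (b=L-a=8/5):
  y_4 = -Pb²x²(3aL-(3a+b)x)/(6L³EI)  [x≤a] = -10·(8/5)²·(4/5)²·(3·(12/5)·4-(3·(12/5)+(8/5))·(4/5))/(6·4³·5000) = -1088/5859375 m
Superposition: y = Σ y_i = -883424/791015625 m ≈ -0.001117 m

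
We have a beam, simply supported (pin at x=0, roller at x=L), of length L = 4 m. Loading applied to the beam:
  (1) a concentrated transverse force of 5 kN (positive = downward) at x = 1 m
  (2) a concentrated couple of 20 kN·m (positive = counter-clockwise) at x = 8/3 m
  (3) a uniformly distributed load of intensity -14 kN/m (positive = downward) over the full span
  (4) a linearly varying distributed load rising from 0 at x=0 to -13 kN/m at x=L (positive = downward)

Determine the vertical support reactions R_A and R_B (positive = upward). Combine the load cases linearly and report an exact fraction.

R_A = -335/12 kN, R_B = -589/12 kN

Load 1 — point force P=5 kN at a=1 m (b=L-a=3):
  R_A = Pb/L = 5·3/4 = 15/4 kN
  R_B = Pa/L = 5·1/4 = 5/4 kN
Load 2 — applied couple M₀=20 kN·m at a=8/3 m (b=L-a=4/3):
  R_A = M₀/L = 20/4 = 5 kN
  R_B = -M₀/L = -20/4 = -5 kN
Load 3 — uniform load w=-14 kN/m over full span:
  R_A = wL/2 = (-14)·4/2 = -28 kN
  R_B = wL/2 = (-14)·4/2 = -28 kN
Load 4 — triangular load w₀=-13 kN/m (0→w₀ over full span):
  R_A = w₀L/6 = (-13)·4/6 = -26/3 kN
  R_B = w₀L/3 = (-13)·4/3 = -52/3 kN
Superposition: R_A = -335/12 kN, R_B = -589/12 kN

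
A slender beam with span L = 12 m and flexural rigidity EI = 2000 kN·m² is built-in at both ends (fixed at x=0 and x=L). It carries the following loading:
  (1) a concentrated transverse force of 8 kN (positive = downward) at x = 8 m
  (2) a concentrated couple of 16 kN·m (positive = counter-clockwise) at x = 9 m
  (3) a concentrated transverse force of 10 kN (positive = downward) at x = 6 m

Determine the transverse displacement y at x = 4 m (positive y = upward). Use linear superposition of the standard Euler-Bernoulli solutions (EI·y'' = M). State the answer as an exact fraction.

y(4) = -127/2025 m

Load 1 — point force P=8 kN at a=8 m (b=L-a=4):
  y_1 = -Pb²x²(3aL-(3a+b)x)/(6L³EI)  [x≤a] = -8·4²·4²·(3·8·12-(3·8+4)·4)/(6·12³·2000) = -176/10125 m
Load 2 — applied couple M₀=16 kN·m at a=9 m (b=L-a=3):
  y_2 = (R_Ax³/6 - M_Ax²/2)/EI  [x≤a] with R_A=3/2, M_A=5 = ((3/2)·4³/6 - 5·4²/2)/2000 = -3/250 m
Load 3 — point force P=10 kN at a=6 m (b=L-a=6):
  y_3 = -Pb²x²(3aL-(3a+b)x)/(6L³EI)  [x≤a] = -10·6²·4²·(3·6·12-(3·6+6)·4)/(6·12³·2000) = -1/30 m
Superposition: y = Σ y_i = -127/2025 m ≈ -0.062716 m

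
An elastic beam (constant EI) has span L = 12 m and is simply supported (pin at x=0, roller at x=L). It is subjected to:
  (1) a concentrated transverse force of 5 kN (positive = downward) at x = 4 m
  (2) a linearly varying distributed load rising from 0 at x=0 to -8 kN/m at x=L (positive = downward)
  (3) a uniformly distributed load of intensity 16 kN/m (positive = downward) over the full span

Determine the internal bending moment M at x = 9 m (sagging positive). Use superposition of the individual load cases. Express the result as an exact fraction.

Load 1 — point force P=5 kN at a=4 m (b=L-a=8):
  M_1 = Pa(L-x)/L  [x>a] = 5·4·(12-9)/12 = 5 kN·m
Load 2 — triangular load w₀=-8 kN/m (0→w₀ over full span):
  M_2 = w₀Lx/6 - w₀x³/(6L) = (-8)·12·9/6 - (-8)·9³/(6·12) = -63 kN·m
Load 3 — uniform load w=16 kN/m over full span:
  M_3 = wx(L-x)/2 = 16·9·(12-9)/2 = 216 kN·m
Superposition: M = Σ M_i = 158 kN·m ≈ 158.000000 kN·m

M(9) = 158 kN·m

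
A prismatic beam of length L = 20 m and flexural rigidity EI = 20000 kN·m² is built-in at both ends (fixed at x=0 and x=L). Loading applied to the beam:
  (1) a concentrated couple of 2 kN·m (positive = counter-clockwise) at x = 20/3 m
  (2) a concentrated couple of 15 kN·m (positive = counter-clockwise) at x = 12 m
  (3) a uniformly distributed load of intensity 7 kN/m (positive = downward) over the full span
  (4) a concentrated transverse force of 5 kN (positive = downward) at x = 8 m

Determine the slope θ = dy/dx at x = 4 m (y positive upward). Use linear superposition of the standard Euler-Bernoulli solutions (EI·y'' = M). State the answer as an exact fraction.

θ(4) = -2293/93750 rad

Load 1 — applied couple M₀=2 kN·m at a=20/3 m (b=L-a=40/3):
  θ_1 = (R_Ax²/2 - M_Ax)/EI  [x≤a] with R_A=2/15, M_A=0 = ((2/15)·4²/2 - 0·4)/20000 = 1/18750 rad
Load 2 — applied couple M₀=15 kN·m at a=12 m (b=L-a=8):
  θ_2 = (R_Ax²/2 - M_Ax)/EI  [x≤a] with R_A=27/25, M_A=24/5 = ((27/25)·4²/2 - (24/5)·4)/20000 = -33/62500 rad
Load 3 — uniform load w=7 kN/m over full span:
  θ_3 = -wx(L-x)(L-2x)/(12EI) = -7·4·(20-4)·(20-2·4)/(12·20000) = -14/625 rad
Load 4 — point force P=5 kN at a=8 m (b=L-a=12):
  θ_4 = -Pb²x(2aL-(3a+b)x)/(2L³EI)  [x≤a] = -5·12²·4·(2·8·20-(3·8+12)·4)/(2·20³·20000) = -99/62500 rad
Superposition: θ = Σ θ_i = -2293/93750 rad ≈ -0.024459 rad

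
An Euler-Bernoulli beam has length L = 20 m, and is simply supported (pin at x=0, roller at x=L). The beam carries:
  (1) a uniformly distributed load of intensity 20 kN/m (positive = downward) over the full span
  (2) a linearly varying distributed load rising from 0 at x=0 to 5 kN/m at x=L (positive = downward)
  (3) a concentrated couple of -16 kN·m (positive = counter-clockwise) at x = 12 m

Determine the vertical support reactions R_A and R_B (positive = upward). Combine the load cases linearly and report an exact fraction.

Load 1 — uniform load w=20 kN/m over full span:
  R_A = wL/2 = 20·20/2 = 200 kN
  R_B = wL/2 = 20·20/2 = 200 kN
Load 2 — triangular load w₀=5 kN/m (0→w₀ over full span):
  R_A = w₀L/6 = 5·20/6 = 50/3 kN
  R_B = w₀L/3 = 5·20/3 = 100/3 kN
Load 3 — applied couple M₀=-16 kN·m at a=12 m (b=L-a=8):
  R_A = M₀/L = (-16)/20 = -4/5 kN
  R_B = -M₀/L = -(-16)/20 = 4/5 kN
Superposition: R_A = 3238/15 kN, R_B = 3512/15 kN

R_A = 3238/15 kN, R_B = 3512/15 kN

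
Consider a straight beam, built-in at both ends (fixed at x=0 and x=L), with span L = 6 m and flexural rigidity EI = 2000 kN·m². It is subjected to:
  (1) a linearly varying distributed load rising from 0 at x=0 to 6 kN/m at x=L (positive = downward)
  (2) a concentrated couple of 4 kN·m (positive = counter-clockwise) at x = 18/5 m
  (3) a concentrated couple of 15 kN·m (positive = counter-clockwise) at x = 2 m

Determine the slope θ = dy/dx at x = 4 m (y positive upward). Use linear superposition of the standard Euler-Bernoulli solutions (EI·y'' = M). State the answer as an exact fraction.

θ(4) = 17/25000 rad

Load 1 — triangular load w₀=6 kN/m (0→w₀ over full span):
  θ_1 = -w₀(2x(L-x)(L-2x)(x+2L)+x²(L-x)²)/(120LEI) = -6·(2·4·(6-4)·(6-2·4)·(4+2·6)+4²·(6-4)²)/(120·6·2000) = 7/3750 rad
Load 2 — applied couple M₀=4 kN·m at a=18/5 m (b=L-a=12/5):
  θ_2 = (R_Ax²/2 - M_Ax - M₀(x-a))/EI  [x>a] with R_A=24/25, M_A=32/25 = ((24/25)·4²/2 - (32/25)·4 - 4·(4-(18/5)))/2000 = 3/6250 rad
Load 3 — applied couple M₀=15 kN·m at a=2 m (b=L-a=4):
  θ_3 = (R_Ax²/2 - M_Ax - M₀(x-a))/EI  [x>a] with R_A=10/3, M_A=0 = ((10/3)·4²/2 - 0·4 - 15·(4-2))/2000 = -1/600 rad
Superposition: θ = Σ θ_i = 17/25000 rad ≈ 0.000680 rad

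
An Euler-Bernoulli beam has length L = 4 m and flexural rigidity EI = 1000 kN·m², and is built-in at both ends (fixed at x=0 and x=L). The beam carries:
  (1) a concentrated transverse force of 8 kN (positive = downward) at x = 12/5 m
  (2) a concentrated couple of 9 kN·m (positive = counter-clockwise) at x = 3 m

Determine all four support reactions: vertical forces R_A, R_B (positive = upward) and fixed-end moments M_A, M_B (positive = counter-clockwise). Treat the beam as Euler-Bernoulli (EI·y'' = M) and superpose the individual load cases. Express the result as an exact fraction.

R_A = 21389/4000 kN, M_A = 11769/2000 kN·m, R_B = 10611/4000 kN, M_B = -12591/2000 kN·m

Load 1 — point force P=8 kN at a=12/5 m (b=L-a=8/5):
  R_A = Pb²(3a+b)/L³ = 8·(8/5)²·(3·(12/5)+(8/5))/4³ = 352/125 kN
  M_A = Pab²/L² = 8·(12/5)·(8/5)²/4² = 384/125 kN·m
  R_B = Pa²(a+3b)/L³ = 8·(12/5)²·((12/5)+3·(8/5))/4³ = 648/125 kN
  M_B = -Pa²b/L² = -8·(12/5)²·(8/5)/4² = -576/125 kN·m
Load 2 — applied couple M₀=9 kN·m at a=3 m (b=L-a=1):
  R_A = 6M₀ab/L³ = 6·9·3·1/4³ = 81/32 kN
  M_A = M₀b(2a-b)/L² = 9·1·(2·3-1)/4² = 45/16 kN·m
  R_B = -6M₀ab/L³ = -6·9·3·1/4³ = -81/32 kN
  M_B = M₀a(2b-a)/L² = 9·3·(2·1-3)/4² = -27/16 kN·m
Superposition: R_A = 21389/4000 kN, M_A = 11769/2000 kN·m, R_B = 10611/4000 kN, M_B = -12591/2000 kN·m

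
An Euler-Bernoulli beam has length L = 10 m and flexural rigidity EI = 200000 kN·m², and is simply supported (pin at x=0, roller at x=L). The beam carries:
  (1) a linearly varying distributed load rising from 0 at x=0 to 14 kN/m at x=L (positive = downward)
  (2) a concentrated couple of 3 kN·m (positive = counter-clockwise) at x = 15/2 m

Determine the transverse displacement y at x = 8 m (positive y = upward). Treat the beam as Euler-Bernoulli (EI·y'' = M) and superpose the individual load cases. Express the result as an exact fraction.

y(8) = -115247/40000000 m

Load 1 — triangular load w₀=14 kN/m (0→w₀ over full span):
  y_1 = -w₀x(7L⁴-10L²x²+3x⁴)/(360LEI) = -14·8·(7·10⁴-10·10²·8²+3·8⁴)/(360·10·200000) = -889/312500 m
Load 2 — applied couple M₀=3 kN·m at a=15/2 m (b=L-a=5/2):
  y_2 = (M₀x³/(6L)-M₀(x-a)²/2+C₁x)/EI  [x>a] with C₁=M₀(3b²-L²)/(6L)=-65/16 = (3·8³/(6·10)-3·(8-(15/2))²/2+(-65/16)·8)/200000 = -291/8000000 m
Superposition: y = Σ y_i = -115247/40000000 m ≈ -0.002881 m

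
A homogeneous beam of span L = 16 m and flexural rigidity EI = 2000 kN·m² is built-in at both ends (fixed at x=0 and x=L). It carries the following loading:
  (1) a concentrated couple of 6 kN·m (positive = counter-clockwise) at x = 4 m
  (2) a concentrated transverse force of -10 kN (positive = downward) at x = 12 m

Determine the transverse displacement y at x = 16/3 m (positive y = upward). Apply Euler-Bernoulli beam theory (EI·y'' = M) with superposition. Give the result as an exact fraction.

Load 1 — applied couple M₀=6 kN·m at a=4 m (b=L-a=12):
  y_1 = (R_Ax³/6 - M_Ax²/2 - M₀(x-a)²/2)/EI  [x>a] with R_A=27/64, M_A=-9/8 = ((27/64)·(16/3)³/6 - (-9/8)·(16/3)²/2 - 6·((16/3)-4)²/2)/2000 = 4/375 m
Load 2 — point force P=-10 kN at a=12 m (b=L-a=4):
  y_2 = -Pb²x²(3aL-(3a+b)x)/(6L³EI)  [x≤a] = -(-10)·4²·(16/3)²·(3·12·16-(3·12+4)·(16/3))/(6·16³·2000) = 68/2025 m
Superposition: y = Σ y_i = 448/10125 m ≈ 0.044247 m

y(16/3) = 448/10125 m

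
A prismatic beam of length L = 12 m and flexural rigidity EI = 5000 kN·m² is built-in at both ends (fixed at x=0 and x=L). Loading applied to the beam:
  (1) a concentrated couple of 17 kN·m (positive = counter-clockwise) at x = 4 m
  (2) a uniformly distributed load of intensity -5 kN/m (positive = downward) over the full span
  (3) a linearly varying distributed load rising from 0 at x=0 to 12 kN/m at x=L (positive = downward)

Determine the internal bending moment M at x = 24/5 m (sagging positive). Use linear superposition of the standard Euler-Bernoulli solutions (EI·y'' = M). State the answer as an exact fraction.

M(24/5) = -2507/375 kN·m

Load 1 — applied couple M₀=17 kN·m at a=4 m (b=L-a=8):
  M_1 = R_Ax - M_A - M₀  [x>a] with R_A=17/9, M_A=0 = (17/9)·(24/5) - 0 - 17 = -119/15 kN·m
Load 2 — uniform load w=-5 kN/m over full span:
  M_2 = wLx/2 - wL²/12 - wx²/2 = (-5)·12·(24/5)/2 - (-5)·12²/12 - (-5)·(24/5)²/2 = -132/5 kN·m
Load 3 — triangular load w₀=12 kN/m (0→w₀ over full span):
  M_3 = 3w₀Lx/20 - w₀L²/30 - w₀x³/(6L) = 3·12·12·(24/5)/20 - 12·12²/30 - 12·(24/5)³/(6·12) = 3456/125 kN·m
Superposition: M = Σ M_i = -2507/375 kN·m ≈ -6.685333 kN·m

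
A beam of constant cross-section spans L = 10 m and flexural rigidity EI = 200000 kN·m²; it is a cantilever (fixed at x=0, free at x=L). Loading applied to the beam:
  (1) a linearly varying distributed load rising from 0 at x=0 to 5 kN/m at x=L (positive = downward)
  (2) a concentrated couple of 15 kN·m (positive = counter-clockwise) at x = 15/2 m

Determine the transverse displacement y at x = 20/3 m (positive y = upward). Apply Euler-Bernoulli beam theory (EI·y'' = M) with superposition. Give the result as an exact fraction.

y(20/3) = -1597/145800 m

Load 1 — triangular load w₀=5 kN/m (0→w₀ over full span):
  y_1 = (w₀Lx³/12-w₀L²x²/6-w₀x⁵/(120L))/EI = (5·10·(20/3)³/12-5·10²·(20/3)²/6-5·(20/3)⁵/(120·10))/200000 = -46/3645 m
Load 2 — applied couple M₀=15 kN·m at a=15/2 m (b=L-a=5/2):
  y_2 = M₀x²/(2EI)  [x≤a] = 15·(20/3)²/(2·200000) = 1/600 m
Superposition: y = Σ y_i = -1597/145800 m ≈ -0.010953 m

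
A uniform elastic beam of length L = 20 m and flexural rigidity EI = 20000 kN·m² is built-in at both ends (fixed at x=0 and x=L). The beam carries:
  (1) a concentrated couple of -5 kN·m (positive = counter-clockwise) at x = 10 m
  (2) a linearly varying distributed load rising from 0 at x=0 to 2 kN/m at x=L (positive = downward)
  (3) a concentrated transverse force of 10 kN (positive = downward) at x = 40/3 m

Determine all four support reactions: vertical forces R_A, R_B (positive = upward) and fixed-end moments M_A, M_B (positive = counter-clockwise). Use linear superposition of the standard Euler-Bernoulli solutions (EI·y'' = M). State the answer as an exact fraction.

Load 1 — applied couple M₀=-5 kN·m at a=10 m (b=L-a=10):
  R_A = 6M₀ab/L³ = 6·(-5)·10·10/20³ = -3/8 kN
  M_A = M₀b(2a-b)/L² = (-5)·10·(2·10-10)/20² = -5/4 kN·m
  R_B = -6M₀ab/L³ = -6·(-5)·10·10/20³ = 3/8 kN
  M_B = M₀a(2b-a)/L² = (-5)·10·(2·10-10)/20² = -5/4 kN·m
Load 2 — triangular load w₀=2 kN/m (0→w₀ over full span):
  R_A = 3w₀L/20 = 3·2·20/20 = 6 kN
  M_A = w₀L²/30 = 2·20²/30 = 80/3 kN·m
  R_B = 7w₀L/20 = 7·2·20/20 = 14 kN
  M_B = -w₀L²/20 = -2·20²/20 = -40 kN·m
Load 3 — point force P=10 kN at a=40/3 m (b=L-a=20/3):
  R_A = Pb²(3a+b)/L³ = 10·(20/3)²·(3·(40/3)+(20/3))/20³ = 70/27 kN
  M_A = Pab²/L² = 10·(40/3)·(20/3)²/20² = 400/27 kN·m
  R_B = Pa²(a+3b)/L³ = 10·(40/3)²·((40/3)+3·(20/3))/20³ = 200/27 kN
  M_B = -Pa²b/L² = -10·(40/3)²·(20/3)/20² = -800/27 kN·m
Superposition: R_A = 1775/216 kN, M_A = 4345/108 kN·m, R_B = 4705/216 kN, M_B = -7655/108 kN·m

R_A = 1775/216 kN, M_A = 4345/108 kN·m, R_B = 4705/216 kN, M_B = -7655/108 kN·m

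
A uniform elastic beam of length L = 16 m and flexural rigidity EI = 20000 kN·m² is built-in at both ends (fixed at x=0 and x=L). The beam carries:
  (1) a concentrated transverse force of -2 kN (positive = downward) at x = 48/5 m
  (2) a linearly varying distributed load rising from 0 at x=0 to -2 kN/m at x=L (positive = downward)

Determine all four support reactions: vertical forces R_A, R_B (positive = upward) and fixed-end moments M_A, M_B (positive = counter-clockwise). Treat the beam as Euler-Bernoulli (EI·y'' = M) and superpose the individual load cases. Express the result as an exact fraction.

R_A = -688/125 kN, M_A = -7552/375 kN·m, R_B = -1562/125 kN, M_B = 3776/125 kN·m

Load 1 — point force P=-2 kN at a=48/5 m (b=L-a=32/5):
  R_A = Pb²(3a+b)/L³ = (-2)·(32/5)²·(3·(48/5)+(32/5))/16³ = -88/125 kN
  M_A = Pab²/L² = (-2)·(48/5)·(32/5)²/16² = -384/125 kN·m
  R_B = Pa²(a+3b)/L³ = (-2)·(48/5)²·((48/5)+3·(32/5))/16³ = -162/125 kN
  M_B = -Pa²b/L² = -(-2)·(48/5)²·(32/5)/16² = 576/125 kN·m
Load 2 — triangular load w₀=-2 kN/m (0→w₀ over full span):
  R_A = 3w₀L/20 = 3·(-2)·16/20 = -24/5 kN
  M_A = w₀L²/30 = (-2)·16²/30 = -256/15 kN·m
  R_B = 7w₀L/20 = 7·(-2)·16/20 = -56/5 kN
  M_B = -w₀L²/20 = -(-2)·16²/20 = 128/5 kN·m
Superposition: R_A = -688/125 kN, M_A = -7552/375 kN·m, R_B = -1562/125 kN, M_B = 3776/125 kN·m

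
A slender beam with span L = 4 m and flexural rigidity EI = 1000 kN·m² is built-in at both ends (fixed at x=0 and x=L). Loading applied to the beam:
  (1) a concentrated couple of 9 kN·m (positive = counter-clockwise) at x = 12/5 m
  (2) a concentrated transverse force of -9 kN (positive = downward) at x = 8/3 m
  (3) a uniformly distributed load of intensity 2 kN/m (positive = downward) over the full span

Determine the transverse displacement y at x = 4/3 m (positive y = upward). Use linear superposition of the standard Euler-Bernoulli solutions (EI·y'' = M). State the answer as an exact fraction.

y(4/3) = -224/253125 m

Load 1 — applied couple M₀=9 kN·m at a=12/5 m (b=L-a=8/5):
  y_1 = (R_Ax³/6 - M_Ax²/2)/EI  [x≤a] with R_A=81/25, M_A=72/25 = ((81/25)·(4/3)³/6 - (72/25)·(4/3)²/2)/1000 = -4/3125 m
Load 2 — point force P=-9 kN at a=8/3 m (b=L-a=4/3):
  y_2 = -Pb²x²(3aL-(3a+b)x)/(6L³EI)  [x≤a] = -(-9)·(4/3)²·(4/3)²·(3·(8/3)·4-(3·(8/3)+(4/3))·(4/3))/(6·4³·1000) = 44/30375 m
Load 3 — uniform load w=2 kN/m over full span:
  y_3 = -wx²(L-x)²/(24EI) = -2·(4/3)²·(4-(4/3))²/(24·1000) = -32/30375 m
Superposition: y = Σ y_i = -224/253125 m ≈ -0.000885 m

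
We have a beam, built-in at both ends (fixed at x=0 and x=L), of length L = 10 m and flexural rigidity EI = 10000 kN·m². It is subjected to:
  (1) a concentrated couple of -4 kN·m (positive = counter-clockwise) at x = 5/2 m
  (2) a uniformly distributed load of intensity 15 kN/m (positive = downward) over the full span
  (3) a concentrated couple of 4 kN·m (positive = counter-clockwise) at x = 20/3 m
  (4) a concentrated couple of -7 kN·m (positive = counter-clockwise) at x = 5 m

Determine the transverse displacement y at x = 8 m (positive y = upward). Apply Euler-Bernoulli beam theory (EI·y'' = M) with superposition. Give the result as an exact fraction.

Load 1 — applied couple M₀=-4 kN·m at a=5/2 m (b=L-a=15/2):
  y_1 = (R_Ax³/6 - M_Ax²/2 - M₀(x-a)²/2)/EI  [x>a] with R_A=-9/20, M_A=3/4 = ((-9/20)·8³/6 - (3/4)·8²/2 - (-4)·(8-(5/2))²/2)/10000 = -19/100000 m
Load 2 — uniform load w=15 kN/m over full span:
  y_2 = -wx²(L-x)²/(24EI) = -15·8²·(10-8)²/(24·10000) = -2/125 m
Load 3 — applied couple M₀=4 kN·m at a=20/3 m (b=L-a=10/3):
  y_3 = (R_Ax³/6 - M_Ax²/2 - M₀(x-a)²/2)/EI  [x>a] with R_A=8/15, M_A=4/3 = ((8/15)·8³/6 - (4/3)·8²/2 - 4·(8-(20/3))²/2)/10000 = -2/28125 m
Load 4 — applied couple M₀=-7 kN·m at a=5 m (b=L-a=5):
  y_4 = (R_Ax³/6 - M_Ax²/2 - M₀(x-a)²/2)/EI  [x>a] with R_A=-21/20, M_A=-7/4 = ((-21/20)·8³/6 - (-7/4)·8²/2 - (-7)·(8-5)²/2)/10000 = -21/100000 m
Superposition: y = Σ y_i = -1853/112500 m ≈ -0.016471 m

y(8) = -1853/112500 m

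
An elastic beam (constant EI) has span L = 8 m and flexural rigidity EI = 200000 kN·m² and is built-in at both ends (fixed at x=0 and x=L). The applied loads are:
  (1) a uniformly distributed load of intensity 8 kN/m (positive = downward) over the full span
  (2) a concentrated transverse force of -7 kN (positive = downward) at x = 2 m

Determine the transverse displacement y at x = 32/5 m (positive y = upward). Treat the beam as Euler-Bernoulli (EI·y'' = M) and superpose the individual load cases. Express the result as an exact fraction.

Load 1 — uniform load w=8 kN/m over full span:
  y_1 = -wx²(L-x)²/(24EI) = -8·(32/5)²·(8-(32/5))²/(24·200000) = -1024/5859375 m
Load 2 — point force P=-7 kN at a=2 m (b=L-a=6):
  y_2 = -Pa²(L-x)²(3bL-(3b+a)(L-x))/(6L³EI)  [x>a] = -(-7)·2²·(8-(32/5))²·(3·6·8-(3·6+2)·(8-(32/5)))/(6·8³·200000) = 49/3750000 m
Superposition: y = Σ y_i = -5053/31250000 m ≈ -0.000162 m

y(32/5) = -5053/31250000 m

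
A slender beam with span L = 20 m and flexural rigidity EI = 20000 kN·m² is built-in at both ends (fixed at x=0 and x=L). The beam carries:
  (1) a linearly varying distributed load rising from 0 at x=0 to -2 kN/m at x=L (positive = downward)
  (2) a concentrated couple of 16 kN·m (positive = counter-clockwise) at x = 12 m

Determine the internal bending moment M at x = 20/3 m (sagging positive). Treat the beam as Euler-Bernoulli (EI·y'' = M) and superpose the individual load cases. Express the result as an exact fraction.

Load 1 — triangular load w₀=-2 kN/m (0→w₀ over full span):
  M_1 = 3w₀Lx/20 - w₀L²/30 - w₀x³/(6L) = 3·(-2)·20·(20/3)/20 - (-2)·20²/30 - (-2)·(20/3)³/(6·20) = -680/81 kN·m
Load 2 — applied couple M₀=16 kN·m at a=12 m (b=L-a=8):
  M_2 = R_Ax - M_A  [x≤a] with R_A=144/125, M_A=128/25 = (144/125)·(20/3) - (128/25) = 64/25 kN·m
Superposition: M = Σ M_i = -11816/2025 kN·m ≈ -5.835062 kN·m

M(20/3) = -11816/2025 kN·m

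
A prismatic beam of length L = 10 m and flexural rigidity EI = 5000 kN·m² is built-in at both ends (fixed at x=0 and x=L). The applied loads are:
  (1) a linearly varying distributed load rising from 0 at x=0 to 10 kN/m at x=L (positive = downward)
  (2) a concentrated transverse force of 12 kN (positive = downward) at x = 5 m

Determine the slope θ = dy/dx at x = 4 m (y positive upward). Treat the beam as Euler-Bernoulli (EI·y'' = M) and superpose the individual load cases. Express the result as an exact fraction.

Load 1 — triangular load w₀=10 kN/m (0→w₀ over full span):
  θ_1 = -w₀(2x(L-x)(L-2x)(x+2L)+x²(L-x)²)/(120LEI) = -10·(2·4·(10-4)·(10-2·4)·(4+2·10)+4²·(10-4)²)/(120·10·5000) = -3/625 rad
Load 2 — point force P=12 kN at a=5 m (b=L-a=5):
  θ_2 = -Pb²x(2aL-(3a+b)x)/(2L³EI)  [x≤a] = -12·5²·4·(2·5·10-(3·5+5)·4)/(2·10³·5000) = -3/1250 rad
Superposition: θ = Σ θ_i = -9/1250 rad ≈ -0.007200 rad

θ(4) = -9/1250 rad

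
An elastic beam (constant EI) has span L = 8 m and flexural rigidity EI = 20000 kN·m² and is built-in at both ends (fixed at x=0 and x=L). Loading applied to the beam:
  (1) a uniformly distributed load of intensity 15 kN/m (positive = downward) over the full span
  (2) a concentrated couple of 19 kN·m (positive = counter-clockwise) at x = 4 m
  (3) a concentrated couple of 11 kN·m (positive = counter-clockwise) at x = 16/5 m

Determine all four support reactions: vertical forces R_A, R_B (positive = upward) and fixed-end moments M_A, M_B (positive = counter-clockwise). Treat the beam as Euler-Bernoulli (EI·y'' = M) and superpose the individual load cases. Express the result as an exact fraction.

R_A = 26217/400 kN, M_A = 8607/100 kN·m, R_B = 21783/400 kN, M_B = -7173/100 kN·m

Load 1 — uniform load w=15 kN/m over full span:
  R_A = wL/2 = 15·8/2 = 60 kN
  M_A = wL²/12 = 15·8²/12 = 80 kN·m
  R_B = wL/2 = 15·8/2 = 60 kN
  M_B = -wL²/12 = -15·8²/12 = -80 kN·m
Load 2 — applied couple M₀=19 kN·m at a=4 m (b=L-a=4):
  R_A = 6M₀ab/L³ = 6·19·4·4/8³ = 57/16 kN
  M_A = M₀b(2a-b)/L² = 19·4·(2·4-4)/8² = 19/4 kN·m
  R_B = -6M₀ab/L³ = -6·19·4·4/8³ = -57/16 kN
  M_B = M₀a(2b-a)/L² = 19·4·(2·4-4)/8² = 19/4 kN·m
Load 3 — applied couple M₀=11 kN·m at a=16/5 m (b=L-a=24/5):
  R_A = 6M₀ab/L³ = 6·11·(16/5)·(24/5)/8³ = 99/50 kN
  M_A = M₀b(2a-b)/L² = 11·(24/5)·(2·(16/5)-(24/5))/8² = 33/25 kN·m
  R_B = -6M₀ab/L³ = -6·11·(16/5)·(24/5)/8³ = -99/50 kN
  M_B = M₀a(2b-a)/L² = 11·(16/5)·(2·(24/5)-(16/5))/8² = 88/25 kN·m
Superposition: R_A = 26217/400 kN, M_A = 8607/100 kN·m, R_B = 21783/400 kN, M_B = -7173/100 kN·m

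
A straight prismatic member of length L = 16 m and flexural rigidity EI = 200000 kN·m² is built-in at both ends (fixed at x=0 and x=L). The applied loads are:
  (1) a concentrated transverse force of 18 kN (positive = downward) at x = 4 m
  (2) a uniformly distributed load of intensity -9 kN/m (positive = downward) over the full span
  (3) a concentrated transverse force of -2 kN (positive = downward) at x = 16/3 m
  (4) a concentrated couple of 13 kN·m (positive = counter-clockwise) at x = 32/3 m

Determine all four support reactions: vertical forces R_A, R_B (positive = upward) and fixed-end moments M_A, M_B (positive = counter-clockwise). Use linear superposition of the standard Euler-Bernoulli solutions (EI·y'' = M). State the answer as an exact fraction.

Load 1 — point force P=18 kN at a=4 m (b=L-a=12):
  R_A = Pb²(3a+b)/L³ = 18·12²·(3·4+12)/16³ = 243/16 kN
  M_A = Pab²/L² = 18·4·12²/16² = 81/2 kN·m
  R_B = Pa²(a+3b)/L³ = 18·4²·(4+3·12)/16³ = 45/16 kN
  M_B = -Pa²b/L² = -18·4²·12/16² = -27/2 kN·m
Load 2 — uniform load w=-9 kN/m over full span:
  R_A = wL/2 = (-9)·16/2 = -72 kN
  M_A = wL²/12 = (-9)·16²/12 = -192 kN·m
  R_B = wL/2 = (-9)·16/2 = -72 kN
  M_B = -wL²/12 = -(-9)·16²/12 = 192 kN·m
Load 3 — point force P=-2 kN at a=16/3 m (b=L-a=32/3):
  R_A = Pb²(3a+b)/L³ = (-2)·(32/3)²·(3·(16/3)+(32/3))/16³ = -40/27 kN
  M_A = Pab²/L² = (-2)·(16/3)·(32/3)²/16² = -128/27 kN·m
  R_B = Pa²(a+3b)/L³ = (-2)·(16/3)²·((16/3)+3·(32/3))/16³ = -14/27 kN
  M_B = -Pa²b/L² = -(-2)·(16/3)²·(32/3)/16² = 64/27 kN·m
Load 4 — applied couple M₀=13 kN·m at a=32/3 m (b=L-a=16/3):
  R_A = 6M₀ab/L³ = 6·13·(32/3)·(16/3)/16³ = 13/12 kN
  M_A = M₀b(2a-b)/L² = 13·(16/3)·(2·(32/3)-(16/3))/16² = 13/3 kN·m
  R_B = -6M₀ab/L³ = -6·13·(32/3)·(16/3)/16³ = -13/12 kN
  M_B = M₀a(2b-a)/L² = 13·(32/3)·(2·(16/3)-(32/3))/16² = 0 kN·m
Superposition: R_A = -24715/432 kN, M_A = -8203/54 kN·m, R_B = -30581/432 kN, M_B = 9767/54 kN·m

R_A = -24715/432 kN, M_A = -8203/54 kN·m, R_B = -30581/432 kN, M_B = 9767/54 kN·m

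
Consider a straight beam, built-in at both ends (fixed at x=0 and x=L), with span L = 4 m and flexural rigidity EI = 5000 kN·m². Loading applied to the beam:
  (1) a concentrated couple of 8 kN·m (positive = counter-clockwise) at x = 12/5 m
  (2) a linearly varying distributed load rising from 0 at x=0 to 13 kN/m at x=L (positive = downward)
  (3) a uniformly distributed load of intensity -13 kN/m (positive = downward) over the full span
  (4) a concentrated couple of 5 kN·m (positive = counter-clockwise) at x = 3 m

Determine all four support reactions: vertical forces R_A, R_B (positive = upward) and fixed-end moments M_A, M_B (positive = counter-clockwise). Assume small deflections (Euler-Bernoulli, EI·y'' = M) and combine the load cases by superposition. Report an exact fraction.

R_A = -11131/800 kN, M_A = -2511/400 kN·m, R_B = -9669/800 kN, M_B = 8347/1200 kN·m

Load 1 — applied couple M₀=8 kN·m at a=12/5 m (b=L-a=8/5):
  R_A = 6M₀ab/L³ = 6·8·(12/5)·(8/5)/4³ = 72/25 kN
  M_A = M₀b(2a-b)/L² = 8·(8/5)·(2·(12/5)-(8/5))/4² = 64/25 kN·m
  R_B = -6M₀ab/L³ = -6·8·(12/5)·(8/5)/4³ = -72/25 kN
  M_B = M₀a(2b-a)/L² = 8·(12/5)·(2·(8/5)-(12/5))/4² = 24/25 kN·m
Load 2 — triangular load w₀=13 kN/m (0→w₀ over full span):
  R_A = 3w₀L/20 = 3·13·4/20 = 39/5 kN
  M_A = w₀L²/30 = 13·4²/30 = 104/15 kN·m
  R_B = 7w₀L/20 = 7·13·4/20 = 91/5 kN
  M_B = -w₀L²/20 = -13·4²/20 = -52/5 kN·m
Load 3 — uniform load w=-13 kN/m over full span:
  R_A = wL/2 = (-13)·4/2 = -26 kN
  M_A = wL²/12 = (-13)·4²/12 = -52/3 kN·m
  R_B = wL/2 = (-13)·4/2 = -26 kN
  M_B = -wL²/12 = -(-13)·4²/12 = 52/3 kN·m
Load 4 — applied couple M₀=5 kN·m at a=3 m (b=L-a=1):
  R_A = 6M₀ab/L³ = 6·5·3·1/4³ = 45/32 kN
  M_A = M₀b(2a-b)/L² = 5·1·(2·3-1)/4² = 25/16 kN·m
  R_B = -6M₀ab/L³ = -6·5·3·1/4³ = -45/32 kN
  M_B = M₀a(2b-a)/L² = 5·3·(2·1-3)/4² = -15/16 kN·m
Superposition: R_A = -11131/800 kN, M_A = -2511/400 kN·m, R_B = -9669/800 kN, M_B = 8347/1200 kN·m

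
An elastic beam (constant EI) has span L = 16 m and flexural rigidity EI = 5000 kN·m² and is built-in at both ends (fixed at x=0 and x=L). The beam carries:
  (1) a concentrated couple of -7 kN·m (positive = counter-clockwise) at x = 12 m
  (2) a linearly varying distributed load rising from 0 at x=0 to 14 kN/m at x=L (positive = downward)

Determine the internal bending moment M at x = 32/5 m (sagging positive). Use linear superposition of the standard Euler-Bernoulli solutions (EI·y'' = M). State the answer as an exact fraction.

M(32/5) = 112763/2000 kN·m

Load 1 — applied couple M₀=-7 kN·m at a=12 m (b=L-a=4):
  M_1 = R_Ax - M_A  [x≤a] with R_A=-63/128, M_A=-35/16 = (-63/128)·(32/5) - (-35/16) = -77/80 kN·m
Load 2 — triangular load w₀=14 kN/m (0→w₀ over full span):
  M_2 = 3w₀Lx/20 - w₀L²/30 - w₀x³/(6L) = 3·14·16·(32/5)/20 - 14·16²/30 - 14·(32/5)³/(6·16) = 7168/125 kN·m
Superposition: M = Σ M_i = 112763/2000 kN·m ≈ 56.381500 kN·m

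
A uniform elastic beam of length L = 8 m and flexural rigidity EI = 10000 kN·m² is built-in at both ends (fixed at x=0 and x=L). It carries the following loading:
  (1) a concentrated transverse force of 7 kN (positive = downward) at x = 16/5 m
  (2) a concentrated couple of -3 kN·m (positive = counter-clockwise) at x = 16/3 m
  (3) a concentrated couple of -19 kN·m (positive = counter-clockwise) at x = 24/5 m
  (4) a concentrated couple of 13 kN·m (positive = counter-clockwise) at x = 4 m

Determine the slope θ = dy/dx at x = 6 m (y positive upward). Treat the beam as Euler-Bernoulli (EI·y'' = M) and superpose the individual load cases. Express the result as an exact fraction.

θ(6) = 919/10000000 rad

Load 1 — point force P=7 kN at a=16/5 m (b=L-a=24/5):
  θ_1 = Pa²(L-x)(2bL-(3b+a)(L-x))/(2L³EI)  [x>a] = 7·(16/5)²·(8-6)·(2·(24/5)·8-(3·(24/5)+(16/5))·(8-6))/(2·8³·10000) = 91/156250 rad
Load 2 — applied couple M₀=-3 kN·m at a=16/3 m (b=L-a=8/3):
  θ_2 = (R_Ax²/2 - M_Ax - M₀(x-a))/EI  [x>a] with R_A=-1/2, M_A=-1 = ((-1/2)·6²/2 - (-1)·6 - (-3)·(6-(16/3)))/10000 = -1/10000 rad
Load 3 — applied couple M₀=-19 kN·m at a=24/5 m (b=L-a=16/5):
  θ_3 = (R_Ax²/2 - M_Ax - M₀(x-a))/EI  [x>a] with R_A=-171/50, M_A=-152/25 = ((-171/50)·6²/2 - (-152/25)·6 - (-19)·(6-(24/5)))/10000 = -57/250000 rad
Load 4 — applied couple M₀=13 kN·m at a=4 m (b=L-a=4):
  θ_4 = (R_Ax²/2 - M_Ax - M₀(x-a))/EI  [x>a] with R_A=39/16, M_A=13/4 = ((39/16)·6²/2 - (13/4)·6 - 13·(6-4))/10000 = -13/80000 rad
Superposition: θ = Σ θ_i = 919/10000000 rad ≈ 0.000092 rad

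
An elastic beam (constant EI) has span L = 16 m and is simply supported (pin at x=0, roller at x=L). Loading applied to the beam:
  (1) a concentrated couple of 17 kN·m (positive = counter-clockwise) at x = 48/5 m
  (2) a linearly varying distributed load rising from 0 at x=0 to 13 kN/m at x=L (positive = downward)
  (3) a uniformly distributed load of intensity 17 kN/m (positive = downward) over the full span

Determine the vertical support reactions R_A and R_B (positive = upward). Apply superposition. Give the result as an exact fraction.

Load 1 — applied couple M₀=17 kN·m at a=48/5 m (b=L-a=32/5):
  R_A = M₀/L = 17/16 kN
  R_B = -M₀/L = -17/16 kN
Load 2 — triangular load w₀=13 kN/m (0→w₀ over full span):
  R_A = w₀L/6 = 13·16/6 = 104/3 kN
  R_B = w₀L/3 = 13·16/3 = 208/3 kN
Load 3 — uniform load w=17 kN/m over full span:
  R_A = wL/2 = 17·16/2 = 136 kN
  R_B = wL/2 = 17·16/2 = 136 kN
Superposition: R_A = 8243/48 kN, R_B = 9805/48 kN

R_A = 8243/48 kN, R_B = 9805/48 kN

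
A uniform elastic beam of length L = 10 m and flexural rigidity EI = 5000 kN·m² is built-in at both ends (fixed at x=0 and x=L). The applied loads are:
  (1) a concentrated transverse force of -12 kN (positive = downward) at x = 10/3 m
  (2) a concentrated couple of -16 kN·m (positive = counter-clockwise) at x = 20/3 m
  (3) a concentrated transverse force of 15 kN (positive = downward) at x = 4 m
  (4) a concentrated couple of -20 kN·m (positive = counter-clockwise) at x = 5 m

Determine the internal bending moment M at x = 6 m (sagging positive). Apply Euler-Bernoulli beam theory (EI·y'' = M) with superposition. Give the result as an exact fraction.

Load 1 — point force P=-12 kN at a=10/3 m (b=L-a=20/3):
  M_1 = Pa²(a+3b)(L-x)/L³ - Pa²b/L²  [x>a] = (-12)·(10/3)²·((10/3)+3·(20/3))·(10-6)/10³ - (-12)·(10/3)²·(20/3)/10² = -32/9 kN·m
Load 2 — applied couple M₀=-16 kN·m at a=20/3 m (b=L-a=10/3):
  M_2 = R_Ax - M_A  [x≤a] with R_A=-32/15, M_A=-16/3 = (-32/15)·6 - (-16/3) = -112/15 kN·m
Load 3 — point force P=15 kN at a=4 m (b=L-a=6):
  M_3 = Pa²(a+3b)(L-x)/L³ - Pa²b/L²  [x>a] = 15·4²·(4+3·6)·(10-6)/10³ - 15·4²·6/10² = 168/25 kN·m
Load 4 — applied couple M₀=-20 kN·m at a=5 m (b=L-a=5):
  M_4 = R_Ax - M_A - M₀  [x>a] with R_A=-3, M_A=-5 = (-3)·6 - (-5) - (-20) = 7 kN·m
Superposition: M = Σ M_i = 607/225 kN·m ≈ 2.697778 kN·m

M(6) = 607/225 kN·m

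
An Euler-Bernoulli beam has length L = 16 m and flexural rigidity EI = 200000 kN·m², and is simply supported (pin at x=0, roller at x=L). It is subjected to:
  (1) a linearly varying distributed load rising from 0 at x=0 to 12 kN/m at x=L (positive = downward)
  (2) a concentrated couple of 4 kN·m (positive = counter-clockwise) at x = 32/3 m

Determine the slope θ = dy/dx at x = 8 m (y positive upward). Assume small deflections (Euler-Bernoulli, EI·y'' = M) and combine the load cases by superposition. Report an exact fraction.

θ(8) = -331/1125000 rad

Load 1 — triangular load w₀=12 kN/m (0→w₀ over full span):
  θ_1 = -w₀(7L⁴-30L²x²+15x⁴)/(360LEI) = -12·(7·16⁴-30·16²·8²+15·8⁴)/(360·16·200000) = -14/46875 rad
Load 2 — applied couple M₀=4 kN·m at a=32/3 m (b=L-a=16/3):
  θ_2 = (M₀x²/(2L)+C₁)/EI  [x≤a] with C₁=M₀(3b²-L²)/(6L)=-64/9 = (4·8²/(2·16)+(-64/9))/200000 = 1/225000 rad
Superposition: θ = Σ θ_i = -331/1125000 rad ≈ -0.000294 rad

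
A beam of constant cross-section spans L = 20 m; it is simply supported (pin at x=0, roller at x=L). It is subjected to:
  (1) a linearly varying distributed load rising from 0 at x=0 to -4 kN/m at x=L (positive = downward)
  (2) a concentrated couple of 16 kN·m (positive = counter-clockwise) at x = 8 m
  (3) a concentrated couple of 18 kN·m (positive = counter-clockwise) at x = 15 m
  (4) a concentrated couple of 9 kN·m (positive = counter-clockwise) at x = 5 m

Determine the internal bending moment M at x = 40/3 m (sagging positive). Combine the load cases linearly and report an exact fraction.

M(40/3) = -7703/81 kN·m

Load 1 — triangular load w₀=-4 kN/m (0→w₀ over full span):
  M_1 = w₀Lx/6 - w₀x³/(6L) = (-4)·20·(40/3)/6 - (-4)·(40/3)³/(6·20) = -8000/81 kN·m
Load 2 — applied couple M₀=16 kN·m at a=8 m (b=L-a=12):
  M_2 = M₀x/L - M₀  [x>a] = 16·(40/3)/20 - 16 = -16/3 kN·m
Load 3 — applied couple M₀=18 kN·m at a=15 m (b=L-a=5):
  M_3 = M₀x/L  [x≤a] = 18·(40/3)/20 = 12 kN·m
Load 4 — applied couple M₀=9 kN·m at a=5 m (b=L-a=15):
  M_4 = M₀x/L - M₀  [x>a] = 9·(40/3)/20 - 9 = -3 kN·m
Superposition: M = Σ M_i = -7703/81 kN·m ≈ -95.098765 kN·m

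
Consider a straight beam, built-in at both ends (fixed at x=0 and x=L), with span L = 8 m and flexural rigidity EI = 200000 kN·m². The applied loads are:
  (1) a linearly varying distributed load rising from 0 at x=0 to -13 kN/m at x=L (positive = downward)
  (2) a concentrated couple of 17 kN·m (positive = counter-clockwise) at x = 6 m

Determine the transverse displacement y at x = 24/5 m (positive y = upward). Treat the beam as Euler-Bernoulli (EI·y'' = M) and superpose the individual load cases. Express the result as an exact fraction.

Load 1 — triangular load w₀=-13 kN/m (0→w₀ over full span):
  y_1 = -w₀x²(L-x)²(x+2L)/(120LEI) = -(-13)·(24/5)²·(8-(24/5))²·((24/5)+2·8)/(120·8·200000) = 16224/48828125 m
Load 2 — applied couple M₀=17 kN·m at a=6 m (b=L-a=2):
  y_2 = (R_Ax³/6 - M_Ax²/2)/EI  [x≤a] with R_A=153/64, M_A=85/16 = ((153/64)·(24/5)³/6 - (85/16)·(24/5)²/2)/200000 = -1071/12500000 m
Superposition: y = Σ y_i = 385293/1562500000 m ≈ 0.000247 m

y(24/5) = 385293/1562500000 m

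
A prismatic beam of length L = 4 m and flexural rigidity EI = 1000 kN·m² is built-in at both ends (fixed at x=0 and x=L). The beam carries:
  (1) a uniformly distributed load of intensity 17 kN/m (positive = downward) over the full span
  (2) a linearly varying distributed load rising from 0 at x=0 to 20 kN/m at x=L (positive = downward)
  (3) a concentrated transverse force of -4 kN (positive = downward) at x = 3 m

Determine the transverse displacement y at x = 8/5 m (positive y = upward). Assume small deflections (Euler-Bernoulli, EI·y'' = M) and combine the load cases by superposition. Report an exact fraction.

y(8/5) = -18527/1171875 m

Load 1 — uniform load w=17 kN/m over full span:
  y_1 = -wx²(L-x)²/(24EI) = -17·(8/5)²·(4-(8/5))²/(24·1000) = -816/78125 m
Load 2 — triangular load w₀=20 kN/m (0→w₀ over full span):
  y_2 = -w₀x²(L-x)²(x+2L)/(120LEI) = -20·(8/5)²·(4-(8/5))²·((8/5)+2·4)/(120·4·1000) = -2304/390625 m
Load 3 — point force P=-4 kN at a=3 m (b=L-a=1):
  y_3 = -Pb²x²(3aL-(3a+b)x)/(6L³EI)  [x≤a] = -(-4)·1²·(8/5)²·(3·3·4-(3·3+1)·(8/5))/(6·4³·1000) = 1/1875 m
Superposition: y = Σ y_i = -18527/1171875 m ≈ -0.015810 m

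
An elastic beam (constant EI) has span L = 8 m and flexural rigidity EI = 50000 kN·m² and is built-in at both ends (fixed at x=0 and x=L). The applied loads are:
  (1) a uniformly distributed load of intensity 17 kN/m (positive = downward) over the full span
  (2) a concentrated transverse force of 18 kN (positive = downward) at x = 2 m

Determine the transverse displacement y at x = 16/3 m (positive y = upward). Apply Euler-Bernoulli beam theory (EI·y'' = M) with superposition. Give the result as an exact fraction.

Load 1 — uniform load w=17 kN/m over full span:
  y_1 = -wx²(L-x)²/(24EI) = -17·(16/3)²·(8-(16/3))²/(24·50000) = -2176/759375 m
Load 2 — point force P=18 kN at a=2 m (b=L-a=6):
  y_2 = -Pa²(L-x)²(3bL-(3b+a)(L-x))/(6L³EI)  [x>a] = -18·2²·(8-(16/3))²·(3·6·8-(3·6+2)·(8-(16/3)))/(6·8³·50000) = -17/56250 m
Superposition: y = Σ y_i = -4811/1518750 m ≈ -0.003168 m

y(16/3) = -4811/1518750 m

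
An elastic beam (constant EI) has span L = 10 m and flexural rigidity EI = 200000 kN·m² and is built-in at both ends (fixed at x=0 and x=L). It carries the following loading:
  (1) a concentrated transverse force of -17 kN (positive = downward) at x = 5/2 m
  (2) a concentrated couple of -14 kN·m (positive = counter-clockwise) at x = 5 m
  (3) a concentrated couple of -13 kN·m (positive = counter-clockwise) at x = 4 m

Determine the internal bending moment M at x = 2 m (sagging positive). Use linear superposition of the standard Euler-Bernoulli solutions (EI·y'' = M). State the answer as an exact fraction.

Load 1 — point force P=-17 kN at a=5/2 m (b=L-a=15/2):
  M_1 = Pb²(3a+b)x/L³ - Pab²/L²  [x≤a] = (-17)·(15/2)²·(3·(5/2)+(15/2))·2/10³ - (-17)·(5/2)·(15/2)²/10² = -153/32 kN·m
Load 2 — applied couple M₀=-14 kN·m at a=5 m (b=L-a=5):
  M_2 = R_Ax - M_A  [x≤a] with R_A=-21/10, M_A=-7/2 = (-21/10)·2 - (-7/2) = -7/10 kN·m
Load 3 — applied couple M₀=-13 kN·m at a=4 m (b=L-a=6):
  M_3 = R_Ax - M_A  [x≤a] with R_A=-234/125, M_A=-39/25 = (-234/125)·2 - (-39/25) = -273/125 kN·m
Superposition: M = Σ M_i = -30661/4000 kN·m ≈ -7.665250 kN·m

M(2) = -30661/4000 kN·m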